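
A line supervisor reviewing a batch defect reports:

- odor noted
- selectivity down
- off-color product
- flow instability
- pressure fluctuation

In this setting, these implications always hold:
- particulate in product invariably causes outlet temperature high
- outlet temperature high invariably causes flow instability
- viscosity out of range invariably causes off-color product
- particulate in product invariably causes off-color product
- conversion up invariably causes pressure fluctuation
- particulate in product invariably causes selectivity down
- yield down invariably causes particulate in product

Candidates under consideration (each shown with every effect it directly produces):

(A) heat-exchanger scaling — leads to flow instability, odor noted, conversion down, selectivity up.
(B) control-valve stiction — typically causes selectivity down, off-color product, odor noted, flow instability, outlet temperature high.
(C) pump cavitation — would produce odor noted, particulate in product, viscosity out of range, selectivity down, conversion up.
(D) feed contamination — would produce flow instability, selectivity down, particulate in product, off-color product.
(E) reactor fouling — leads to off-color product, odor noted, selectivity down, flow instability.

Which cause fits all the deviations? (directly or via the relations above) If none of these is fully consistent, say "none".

C

Per-candidate check:
(A) heat-exchanger scaling — fails on selectivity down, off-color product, pressure fluctuation (predicts selectivity up, not selectivity down)
(B) control-valve stiction — does not account for pressure fluctuation
(C) pump cavitation — accounts for every observation (off-color product via particulate in product → off-color product)
(D) feed contamination — does not account for odor noted, pressure fluctuation
(E) reactor fouling — does not account for pressure fluctuation
(C) alone accounts for all the evidence.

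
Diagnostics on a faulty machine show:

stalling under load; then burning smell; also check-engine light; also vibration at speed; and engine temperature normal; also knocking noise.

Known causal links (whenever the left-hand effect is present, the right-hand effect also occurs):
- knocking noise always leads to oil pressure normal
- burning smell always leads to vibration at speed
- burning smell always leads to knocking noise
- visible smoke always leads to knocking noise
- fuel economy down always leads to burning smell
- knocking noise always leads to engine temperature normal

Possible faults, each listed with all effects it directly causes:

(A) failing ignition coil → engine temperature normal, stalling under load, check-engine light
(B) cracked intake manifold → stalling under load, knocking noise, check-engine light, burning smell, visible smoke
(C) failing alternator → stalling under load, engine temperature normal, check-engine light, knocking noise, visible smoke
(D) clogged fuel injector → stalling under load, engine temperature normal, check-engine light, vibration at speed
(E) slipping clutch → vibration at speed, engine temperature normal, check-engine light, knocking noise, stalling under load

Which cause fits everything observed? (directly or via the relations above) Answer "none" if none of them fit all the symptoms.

Testing each hypothesis:
(A) failing ignition coil — does not account for burning smell, vibration at speed, knocking noise
(B) cracked intake manifold — stalling under load yes; burning smell yes; check-engine light yes; vibration at speed yes (via burning smell → vibration at speed); engine temperature normal yes (via knocking noise → engine temperature normal); knocking noise yes
(C) failing alternator — does not account for burning smell, vibration at speed
(D) clogged fuel injector — does not account for burning smell, knocking noise
(E) slipping clutch — does not account for burning smell
(B) is the only candidate with no mismatches.

B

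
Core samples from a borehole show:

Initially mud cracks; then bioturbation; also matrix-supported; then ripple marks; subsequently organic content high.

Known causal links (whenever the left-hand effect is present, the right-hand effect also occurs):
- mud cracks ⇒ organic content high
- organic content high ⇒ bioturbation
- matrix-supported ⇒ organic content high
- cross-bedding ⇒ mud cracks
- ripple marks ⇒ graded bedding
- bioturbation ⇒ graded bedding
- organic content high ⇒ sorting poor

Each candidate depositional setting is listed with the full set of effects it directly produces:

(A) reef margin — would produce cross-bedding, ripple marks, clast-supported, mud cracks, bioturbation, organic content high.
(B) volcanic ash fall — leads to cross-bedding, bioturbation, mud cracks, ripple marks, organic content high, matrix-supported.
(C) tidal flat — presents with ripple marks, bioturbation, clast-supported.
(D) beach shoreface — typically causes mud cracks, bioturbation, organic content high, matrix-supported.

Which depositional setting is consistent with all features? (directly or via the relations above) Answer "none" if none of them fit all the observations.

Testing each hypothesis:
(A) reef margin — fails on matrix-supported (predicts clast-supported, not matrix-supported)
(B) volcanic ash fall — accounts for every observation
(C) tidal flat — fails on mud cracks, matrix-supported, organic content high (predicts clast-supported, not matrix-supported)
(D) beach shoreface — mud cracks yes; bioturbation yes; matrix-supported yes; ripple marks NO; organic content high yes
(B) is the only candidate with no mismatches.

B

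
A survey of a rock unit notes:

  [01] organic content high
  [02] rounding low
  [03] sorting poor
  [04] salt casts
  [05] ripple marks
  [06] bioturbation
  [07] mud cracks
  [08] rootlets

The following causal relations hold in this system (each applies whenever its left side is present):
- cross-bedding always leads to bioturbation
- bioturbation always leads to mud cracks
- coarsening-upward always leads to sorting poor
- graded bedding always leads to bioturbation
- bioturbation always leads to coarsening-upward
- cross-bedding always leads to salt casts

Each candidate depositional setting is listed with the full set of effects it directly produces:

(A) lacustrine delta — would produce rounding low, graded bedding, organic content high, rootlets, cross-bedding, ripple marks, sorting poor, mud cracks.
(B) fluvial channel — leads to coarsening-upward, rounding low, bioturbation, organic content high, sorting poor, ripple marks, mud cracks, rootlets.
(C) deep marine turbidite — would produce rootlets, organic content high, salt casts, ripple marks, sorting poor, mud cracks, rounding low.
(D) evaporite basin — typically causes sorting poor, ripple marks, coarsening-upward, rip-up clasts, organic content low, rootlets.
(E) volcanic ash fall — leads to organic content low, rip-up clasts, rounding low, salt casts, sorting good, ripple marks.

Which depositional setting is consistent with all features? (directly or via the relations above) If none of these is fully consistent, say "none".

A

For each candidate, compare predicted effects to what was observed:
(A) lacustrine delta — organic content high yes; rounding low yes; sorting poor yes; salt casts yes (via cross-bedding → salt casts); ripple marks yes; bioturbation yes (via graded bedding → bioturbation); mud cracks yes; rootlets yes
(B) fluvial channel — does not account for salt casts
(C) deep marine turbidite — organic content high yes; rounding low yes; sorting poor yes; salt casts yes; ripple marks yes; bioturbation NO; mud cracks yes; rootlets yes
(D) evaporite basin — organic content high NO; rounding low NO; sorting poor yes; salt casts NO; ripple marks yes; bioturbation NO; mud cracks NO; rootlets yes
(E) volcanic ash fall — organic content high NO; rounding low yes; sorting poor NO; salt casts yes; ripple marks yes; bioturbation NO; mud cracks NO; rootlets NO
(A) alone accounts for all the evidence.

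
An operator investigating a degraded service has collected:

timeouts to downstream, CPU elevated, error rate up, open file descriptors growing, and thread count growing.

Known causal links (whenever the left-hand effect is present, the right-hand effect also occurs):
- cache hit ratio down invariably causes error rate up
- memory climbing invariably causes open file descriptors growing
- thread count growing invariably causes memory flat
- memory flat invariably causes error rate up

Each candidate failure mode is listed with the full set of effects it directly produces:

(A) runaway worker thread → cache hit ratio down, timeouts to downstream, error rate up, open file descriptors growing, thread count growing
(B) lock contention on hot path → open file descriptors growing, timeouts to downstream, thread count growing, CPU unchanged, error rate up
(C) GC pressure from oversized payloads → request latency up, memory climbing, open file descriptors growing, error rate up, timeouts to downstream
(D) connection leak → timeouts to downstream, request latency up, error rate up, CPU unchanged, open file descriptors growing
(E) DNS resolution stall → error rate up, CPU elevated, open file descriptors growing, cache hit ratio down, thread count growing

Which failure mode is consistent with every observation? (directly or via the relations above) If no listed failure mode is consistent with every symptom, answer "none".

none

Checking each candidate against the observations:
(A) runaway worker thread — does not account for CPU elevated
(B) lock contention on hot path — fails on CPU elevated (predicts CPU unchanged, not CPU elevated)
(C) GC pressure from oversized payloads — timeouts to downstream yes; CPU elevated NO; error rate up yes; open file descriptors growing yes; thread count growing NO
(D) connection leak — timeouts to downstream yes; CPU elevated NO; error rate up yes; open file descriptors growing yes; thread count growing NO
(E) DNS resolution stall — does not account for timeouts to downstream
None of the listed candidates fits everything.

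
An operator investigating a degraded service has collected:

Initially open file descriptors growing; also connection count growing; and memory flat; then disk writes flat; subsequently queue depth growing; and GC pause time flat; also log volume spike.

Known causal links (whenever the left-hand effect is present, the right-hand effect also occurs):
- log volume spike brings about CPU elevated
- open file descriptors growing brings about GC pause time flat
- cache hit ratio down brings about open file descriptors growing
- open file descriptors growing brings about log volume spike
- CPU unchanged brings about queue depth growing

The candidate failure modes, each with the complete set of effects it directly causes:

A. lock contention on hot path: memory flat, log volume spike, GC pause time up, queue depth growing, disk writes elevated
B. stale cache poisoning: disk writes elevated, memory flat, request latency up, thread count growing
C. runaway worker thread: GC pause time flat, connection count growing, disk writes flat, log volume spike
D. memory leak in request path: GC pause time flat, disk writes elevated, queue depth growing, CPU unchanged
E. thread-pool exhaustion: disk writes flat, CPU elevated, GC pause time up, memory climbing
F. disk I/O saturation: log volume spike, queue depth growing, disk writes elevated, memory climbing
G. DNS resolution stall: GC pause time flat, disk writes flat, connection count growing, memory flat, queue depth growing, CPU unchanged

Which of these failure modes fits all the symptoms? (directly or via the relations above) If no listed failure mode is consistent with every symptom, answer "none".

For each candidate, compare predicted effects to what was observed:
(A) lock contention on hot path — open file descriptors growing miss; connection count growing miss; memory flat match; disk writes flat miss; queue depth growing match; GC pause time flat miss; log volume spike match
(B) stale cache poisoning — open file descriptors growing miss; connection count growing miss; memory flat match; disk writes flat miss; queue depth growing miss; GC pause time flat miss; log volume spike miss
(C) runaway worker thread — does not account for open file descriptors growing, memory flat, queue depth growing
(D) memory leak in request path — fails on open file descriptors growing, connection count growing, memory flat, disk writes flat, log volume spike (predicts disk writes elevated, not disk writes flat)
(E) thread-pool exhaustion — open file descriptors growing miss; connection count growing miss; memory flat miss; disk writes flat match; queue depth growing miss; GC pause time flat miss; log volume spike miss
(F) disk I/O saturation — open file descriptors growing miss; connection count growing miss; memory flat miss; disk writes flat miss; queue depth growing match; GC pause time flat miss; log volume spike match
(G) DNS resolution stall — open file descriptors growing miss; connection count growing match; memory flat match; disk writes flat match; queue depth growing match; GC pause time flat match; log volume spike miss
Every candidate fails on at least one observation.

none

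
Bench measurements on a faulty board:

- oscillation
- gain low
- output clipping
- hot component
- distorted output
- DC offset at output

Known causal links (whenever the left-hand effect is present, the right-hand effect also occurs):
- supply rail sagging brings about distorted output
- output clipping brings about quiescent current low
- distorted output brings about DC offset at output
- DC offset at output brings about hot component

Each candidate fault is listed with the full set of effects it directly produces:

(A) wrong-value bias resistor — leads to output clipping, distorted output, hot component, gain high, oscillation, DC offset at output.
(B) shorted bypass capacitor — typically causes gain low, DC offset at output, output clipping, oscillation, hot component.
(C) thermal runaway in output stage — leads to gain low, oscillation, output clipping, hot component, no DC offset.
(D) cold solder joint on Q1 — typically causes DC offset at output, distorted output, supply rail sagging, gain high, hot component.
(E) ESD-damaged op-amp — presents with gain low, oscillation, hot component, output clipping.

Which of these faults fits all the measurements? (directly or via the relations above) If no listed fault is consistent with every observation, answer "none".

Testing each hypothesis:
(A) wrong-value bias resistor — fails on gain low (predicts gain high, not gain low)
(B) shorted bypass capacitor — does not account for distorted output
(C) thermal runaway in output stage — oscillation yes; gain low yes; output clipping yes; hot component yes; distorted output NO; DC offset at output NO
(D) cold solder joint on Q1 — oscillation NO; gain low NO; output clipping NO; hot component yes; distorted output yes; DC offset at output yes
(E) ESD-damaged op-amp — does not account for distorted output, DC offset at output
Every candidate fails on at least one observation.

none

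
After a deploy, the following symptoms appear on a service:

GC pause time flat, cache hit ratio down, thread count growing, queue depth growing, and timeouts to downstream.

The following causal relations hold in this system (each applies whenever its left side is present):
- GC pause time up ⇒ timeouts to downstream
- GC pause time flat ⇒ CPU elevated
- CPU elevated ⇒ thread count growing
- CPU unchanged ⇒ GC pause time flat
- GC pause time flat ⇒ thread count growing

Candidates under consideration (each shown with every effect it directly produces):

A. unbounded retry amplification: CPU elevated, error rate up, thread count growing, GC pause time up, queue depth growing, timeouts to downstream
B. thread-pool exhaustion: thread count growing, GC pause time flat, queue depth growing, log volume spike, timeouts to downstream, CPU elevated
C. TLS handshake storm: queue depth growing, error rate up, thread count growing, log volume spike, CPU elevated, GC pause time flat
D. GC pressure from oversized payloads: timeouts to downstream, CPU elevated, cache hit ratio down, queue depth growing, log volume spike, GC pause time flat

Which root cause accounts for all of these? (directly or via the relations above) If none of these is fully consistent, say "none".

D

Per-candidate check:
(A) unbounded retry amplification — GC pause time flat miss; cache hit ratio down miss; thread count growing match; queue depth growing match; timeouts to downstream match
(B) thread-pool exhaustion — GC pause time flat match; cache hit ratio down miss; thread count growing match; queue depth growing match; timeouts to downstream match
(C) TLS handshake storm — does not account for cache hit ratio down, timeouts to downstream
(D) GC pressure from oversized payloads — GC pause time flat match; cache hit ratio down match; thread count growing match (by GC pause time flat → thread count growing); queue depth growing match; timeouts to downstream match
(D) is the only candidate with no mismatches.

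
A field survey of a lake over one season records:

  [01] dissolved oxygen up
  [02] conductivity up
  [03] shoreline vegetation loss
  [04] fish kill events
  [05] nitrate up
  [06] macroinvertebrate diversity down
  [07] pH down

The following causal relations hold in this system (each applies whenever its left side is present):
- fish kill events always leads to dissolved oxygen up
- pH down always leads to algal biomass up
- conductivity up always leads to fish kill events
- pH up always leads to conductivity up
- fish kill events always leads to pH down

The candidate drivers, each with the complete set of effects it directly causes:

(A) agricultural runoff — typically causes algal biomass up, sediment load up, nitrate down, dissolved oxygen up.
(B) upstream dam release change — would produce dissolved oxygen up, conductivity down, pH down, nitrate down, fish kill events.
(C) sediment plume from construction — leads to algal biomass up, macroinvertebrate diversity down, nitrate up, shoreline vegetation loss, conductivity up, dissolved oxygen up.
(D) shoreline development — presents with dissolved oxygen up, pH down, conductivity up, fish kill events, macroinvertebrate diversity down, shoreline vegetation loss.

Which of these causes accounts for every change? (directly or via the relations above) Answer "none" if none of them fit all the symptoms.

C

Testing each hypothesis:
(A) agricultural runoff — fails on conductivity up, shoreline vegetation loss, fish kill events, nitrate up, macroinvertebrate diversity down, pH down (predicts nitrate down, not nitrate up)
(B) upstream dam release change — dissolved oxygen up yes; conductivity up NO; shoreline vegetation loss NO; fish kill events yes; nitrate up NO; macroinvertebrate diversity down NO; pH down yes
(C) sediment plume from construction — accounts for every observation (fish kill events through conductivity up → fish kill events)
(D) shoreline development — does not account for nitrate up
(C) alone accounts for all the evidence.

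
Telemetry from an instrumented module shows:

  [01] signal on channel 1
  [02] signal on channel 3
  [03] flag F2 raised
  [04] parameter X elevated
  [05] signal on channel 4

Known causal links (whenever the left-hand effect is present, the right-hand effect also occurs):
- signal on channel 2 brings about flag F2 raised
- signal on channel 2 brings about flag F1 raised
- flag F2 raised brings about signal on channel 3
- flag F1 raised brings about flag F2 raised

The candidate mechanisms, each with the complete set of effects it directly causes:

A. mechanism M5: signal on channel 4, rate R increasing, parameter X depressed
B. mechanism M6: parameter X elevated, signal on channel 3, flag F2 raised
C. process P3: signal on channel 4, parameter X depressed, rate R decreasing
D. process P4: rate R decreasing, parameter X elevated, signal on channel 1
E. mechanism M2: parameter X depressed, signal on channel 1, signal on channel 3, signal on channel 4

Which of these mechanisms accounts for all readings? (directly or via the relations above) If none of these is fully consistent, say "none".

none

Per-candidate check:
(A) mechanism M5 — signal on channel 1 miss; signal on channel 3 miss; flag F2 raised miss; parameter X elevated miss; signal on channel 4 match
(B) mechanism M6 — signal on channel 1 miss; signal on channel 3 match; flag F2 raised match; parameter X elevated match; signal on channel 4 miss
(C) process P3 — fails on signal on channel 1, signal on channel 3, flag F2 raised, parameter X elevated (predicts parameter X depressed, not parameter X elevated)
(D) process P4 — signal on channel 1 match; signal on channel 3 miss; flag F2 raised miss; parameter X elevated match; signal on channel 4 miss
(E) mechanism M2 — signal on channel 1 match; signal on channel 3 match; flag F2 raised miss; parameter X elevated miss; signal on channel 4 match
Every candidate fails on at least one observation.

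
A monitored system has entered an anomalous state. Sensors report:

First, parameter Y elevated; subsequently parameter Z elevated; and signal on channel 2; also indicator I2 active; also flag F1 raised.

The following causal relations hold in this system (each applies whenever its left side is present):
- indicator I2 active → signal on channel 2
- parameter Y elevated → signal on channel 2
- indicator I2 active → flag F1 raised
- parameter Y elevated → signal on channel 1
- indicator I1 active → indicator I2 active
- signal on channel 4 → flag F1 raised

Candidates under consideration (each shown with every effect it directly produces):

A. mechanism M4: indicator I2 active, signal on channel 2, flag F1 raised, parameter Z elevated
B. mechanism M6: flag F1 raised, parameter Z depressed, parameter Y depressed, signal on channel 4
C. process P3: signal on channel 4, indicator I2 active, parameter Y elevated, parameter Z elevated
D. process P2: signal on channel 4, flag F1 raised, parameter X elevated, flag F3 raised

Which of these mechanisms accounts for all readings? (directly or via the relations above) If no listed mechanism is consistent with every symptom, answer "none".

Testing each hypothesis:
(A) mechanism M4 — parameter Y elevated miss; parameter Z elevated match; signal on channel 2 match; indicator I2 active match; flag F1 raised match
(B) mechanism M6 — fails on parameter Y elevated, parameter Z elevated, signal on channel 2, indicator I2 active (predicts parameter Y depressed, not parameter Y elevated; predicts parameter Z depressed, not parameter Z elevated)
(C) process P3 — parameter Y elevated match; parameter Z elevated match; signal on channel 2 match (via parameter Y elevated → signal on channel 2); indicator I2 active match; flag F1 raised match (via indicator I2 active → flag F1 raised)
(D) process P2 — parameter Y elevated miss; parameter Z elevated miss; signal on channel 2 miss; indicator I2 active miss; flag F1 raised match
(C) alone accounts for all the evidence.

C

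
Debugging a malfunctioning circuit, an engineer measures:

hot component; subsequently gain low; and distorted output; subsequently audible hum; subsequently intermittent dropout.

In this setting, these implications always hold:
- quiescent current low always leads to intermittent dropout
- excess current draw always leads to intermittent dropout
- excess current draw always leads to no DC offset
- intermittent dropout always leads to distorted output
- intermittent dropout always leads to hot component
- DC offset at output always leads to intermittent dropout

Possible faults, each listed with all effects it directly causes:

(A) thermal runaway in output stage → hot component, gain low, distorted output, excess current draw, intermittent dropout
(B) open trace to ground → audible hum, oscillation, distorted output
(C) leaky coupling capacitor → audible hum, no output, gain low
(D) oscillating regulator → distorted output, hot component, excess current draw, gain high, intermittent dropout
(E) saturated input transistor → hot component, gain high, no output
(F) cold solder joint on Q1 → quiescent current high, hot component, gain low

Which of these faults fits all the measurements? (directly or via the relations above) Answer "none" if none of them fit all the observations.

none

Per-candidate check:
(A) thermal runaway in output stage — hot component ✓; gain low ✓; distorted output ✓; audible hum ✗; intermittent dropout ✓
(B) open trace to ground — does not account for hot component, gain low, intermittent dropout
(C) leaky coupling capacitor — hot component ✗; gain low ✓; distorted output ✗; audible hum ✓; intermittent dropout ✗
(D) oscillating regulator — fails on gain low, audible hum (predicts gain high, not gain low)
(E) saturated input transistor — hot component ✓; gain low ✗; distorted output ✗; audible hum ✗; intermittent dropout ✗
(F) cold solder joint on Q1 — hot component ✓; gain low ✓; distorted output ✗; audible hum ✗; intermittent dropout ✗
No candidate is consistent with all observations.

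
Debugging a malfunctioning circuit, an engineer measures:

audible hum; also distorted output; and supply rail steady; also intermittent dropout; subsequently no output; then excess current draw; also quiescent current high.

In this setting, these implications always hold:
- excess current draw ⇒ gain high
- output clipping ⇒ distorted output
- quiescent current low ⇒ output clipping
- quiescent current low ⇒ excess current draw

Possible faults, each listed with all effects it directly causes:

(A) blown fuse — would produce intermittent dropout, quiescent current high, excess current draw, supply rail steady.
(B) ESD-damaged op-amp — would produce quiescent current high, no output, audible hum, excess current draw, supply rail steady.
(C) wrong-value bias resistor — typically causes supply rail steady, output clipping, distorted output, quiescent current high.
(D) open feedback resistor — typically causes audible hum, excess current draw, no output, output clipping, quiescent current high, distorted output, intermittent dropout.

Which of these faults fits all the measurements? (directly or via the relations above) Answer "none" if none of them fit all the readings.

none

For each candidate, compare predicted effects to what was observed:
(A) blown fuse — audible hum miss; distorted output miss; supply rail steady match; intermittent dropout match; no output miss; excess current draw match; quiescent current high match
(B) ESD-damaged op-amp — audible hum match; distorted output miss; supply rail steady match; intermittent dropout miss; no output match; excess current draw match; quiescent current high match
(C) wrong-value bias resistor — does not account for audible hum, intermittent dropout, no output, excess current draw
(D) open feedback resistor — does not account for supply rail steady
None of the listed candidates fits everything.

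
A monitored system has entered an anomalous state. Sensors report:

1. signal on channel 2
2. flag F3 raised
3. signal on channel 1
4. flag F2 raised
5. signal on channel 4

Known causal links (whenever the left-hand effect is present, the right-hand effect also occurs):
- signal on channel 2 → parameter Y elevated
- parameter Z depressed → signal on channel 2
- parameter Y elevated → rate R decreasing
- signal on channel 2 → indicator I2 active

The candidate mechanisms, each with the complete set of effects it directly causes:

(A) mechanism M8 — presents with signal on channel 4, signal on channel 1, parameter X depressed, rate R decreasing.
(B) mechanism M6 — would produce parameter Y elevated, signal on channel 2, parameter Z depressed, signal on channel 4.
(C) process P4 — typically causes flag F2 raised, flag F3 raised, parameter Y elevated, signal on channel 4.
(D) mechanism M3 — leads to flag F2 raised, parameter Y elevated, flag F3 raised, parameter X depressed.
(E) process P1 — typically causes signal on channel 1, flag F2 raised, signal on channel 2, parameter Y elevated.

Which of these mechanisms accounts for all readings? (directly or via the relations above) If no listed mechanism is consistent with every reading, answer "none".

none

For each candidate, compare predicted effects to what was observed:
(A) mechanism M8 — signal on channel 2 ✗; flag F3 raised ✗; signal on channel 1 ✓; flag F2 raised ✗; signal on channel 4 ✓
(B) mechanism M6 — does not account for flag F3 raised, signal on channel 1, flag F2 raised
(C) process P4 — signal on channel 2 ✗; flag F3 raised ✓; signal on channel 1 ✗; flag F2 raised ✓; signal on channel 4 ✓
(D) mechanism M3 — signal on channel 2 ✗; flag F3 raised ✓; signal on channel 1 ✗; flag F2 raised ✓; signal on channel 4 ✗
(E) process P1 — signal on channel 2 ✓; flag F3 raised ✗; signal on channel 1 ✓; flag F2 raised ✓; signal on channel 4 ✗
No candidate is consistent with all observations.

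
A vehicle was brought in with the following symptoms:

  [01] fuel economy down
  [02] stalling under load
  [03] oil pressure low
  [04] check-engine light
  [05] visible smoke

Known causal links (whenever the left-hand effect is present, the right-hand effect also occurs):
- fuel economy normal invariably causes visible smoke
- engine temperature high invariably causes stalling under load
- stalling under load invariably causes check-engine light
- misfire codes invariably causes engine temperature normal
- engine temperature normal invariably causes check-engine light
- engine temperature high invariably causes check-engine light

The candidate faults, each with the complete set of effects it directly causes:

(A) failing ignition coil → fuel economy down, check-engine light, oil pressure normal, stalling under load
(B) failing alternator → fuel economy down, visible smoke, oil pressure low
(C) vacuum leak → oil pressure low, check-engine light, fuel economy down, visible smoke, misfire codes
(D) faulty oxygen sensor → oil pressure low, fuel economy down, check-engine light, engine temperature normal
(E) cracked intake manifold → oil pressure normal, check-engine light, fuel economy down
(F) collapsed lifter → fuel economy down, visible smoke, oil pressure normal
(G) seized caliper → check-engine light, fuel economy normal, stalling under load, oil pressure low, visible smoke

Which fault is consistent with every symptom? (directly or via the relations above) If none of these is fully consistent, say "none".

Testing each hypothesis:
(A) failing ignition coil — fuel economy down yes; stalling under load yes; oil pressure low NO; check-engine light yes; visible smoke NO
(B) failing alternator — fuel economy down yes; stalling under load NO; oil pressure low yes; check-engine light NO; visible smoke yes
(C) vacuum leak — fuel economy down yes; stalling under load NO; oil pressure low yes; check-engine light yes; visible smoke yes
(D) faulty oxygen sensor — does not account for stalling under load, visible smoke
(E) cracked intake manifold — fuel economy down yes; stalling under load NO; oil pressure low NO; check-engine light yes; visible smoke NO
(F) collapsed lifter — fails on stalling under load, oil pressure low, check-engine light (predicts oil pressure normal, not oil pressure low)
(G) seized caliper — fuel economy down NO; stalling under load yes; oil pressure low yes; check-engine light yes; visible smoke yes
No candidate is consistent with all observations.

none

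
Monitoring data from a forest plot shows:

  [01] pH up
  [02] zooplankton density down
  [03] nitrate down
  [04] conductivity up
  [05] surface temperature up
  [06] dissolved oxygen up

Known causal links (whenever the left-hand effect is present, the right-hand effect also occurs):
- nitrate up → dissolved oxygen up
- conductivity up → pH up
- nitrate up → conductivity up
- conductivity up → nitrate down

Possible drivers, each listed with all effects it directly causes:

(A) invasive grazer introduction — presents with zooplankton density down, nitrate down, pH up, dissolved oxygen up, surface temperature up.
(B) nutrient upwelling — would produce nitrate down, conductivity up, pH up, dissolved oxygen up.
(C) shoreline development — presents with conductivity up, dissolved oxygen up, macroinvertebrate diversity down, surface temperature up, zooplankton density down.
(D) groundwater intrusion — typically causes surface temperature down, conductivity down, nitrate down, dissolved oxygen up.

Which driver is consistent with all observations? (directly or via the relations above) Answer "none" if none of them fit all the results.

Testing each hypothesis:
(A) invasive grazer introduction — pH up yes; zooplankton density down yes; nitrate down yes; conductivity up NO; surface temperature up yes; dissolved oxygen up yes
(B) nutrient upwelling — pH up yes; zooplankton density down NO; nitrate down yes; conductivity up yes; surface temperature up NO; dissolved oxygen up yes
(C) shoreline development — pH up yes (through conductivity up → pH up); zooplankton density down yes; nitrate down yes (through conductivity up → nitrate down); conductivity up yes; surface temperature up yes; dissolved oxygen up yes
(D) groundwater intrusion — pH up NO; zooplankton density down NO; nitrate down yes; conductivity up NO; surface temperature up NO; dissolved oxygen up yes
(C) is the only candidate with no mismatches.

C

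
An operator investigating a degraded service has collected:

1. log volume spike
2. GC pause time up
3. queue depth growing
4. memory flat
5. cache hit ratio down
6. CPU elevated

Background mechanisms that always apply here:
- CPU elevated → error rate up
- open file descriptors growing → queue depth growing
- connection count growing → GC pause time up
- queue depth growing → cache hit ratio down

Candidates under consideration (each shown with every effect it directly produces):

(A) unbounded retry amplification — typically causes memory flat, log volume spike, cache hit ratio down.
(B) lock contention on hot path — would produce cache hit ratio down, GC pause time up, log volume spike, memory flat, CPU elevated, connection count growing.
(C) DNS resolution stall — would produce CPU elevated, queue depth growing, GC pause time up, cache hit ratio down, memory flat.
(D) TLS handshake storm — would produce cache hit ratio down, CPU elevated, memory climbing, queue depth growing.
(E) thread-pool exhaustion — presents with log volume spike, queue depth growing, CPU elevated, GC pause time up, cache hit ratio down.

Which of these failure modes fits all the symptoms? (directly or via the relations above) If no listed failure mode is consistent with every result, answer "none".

none

Testing each hypothesis:
(A) unbounded retry amplification — does not account for GC pause time up, queue depth growing, CPU elevated
(B) lock contention on hot path — does not account for queue depth growing
(C) DNS resolution stall — does not account for log volume spike
(D) TLS handshake storm — log volume spike ✗; GC pause time up ✗; queue depth growing ✓; memory flat ✗; cache hit ratio down ✓; CPU elevated ✓
(E) thread-pool exhaustion — does not account for memory flat
No candidate is consistent with all observations.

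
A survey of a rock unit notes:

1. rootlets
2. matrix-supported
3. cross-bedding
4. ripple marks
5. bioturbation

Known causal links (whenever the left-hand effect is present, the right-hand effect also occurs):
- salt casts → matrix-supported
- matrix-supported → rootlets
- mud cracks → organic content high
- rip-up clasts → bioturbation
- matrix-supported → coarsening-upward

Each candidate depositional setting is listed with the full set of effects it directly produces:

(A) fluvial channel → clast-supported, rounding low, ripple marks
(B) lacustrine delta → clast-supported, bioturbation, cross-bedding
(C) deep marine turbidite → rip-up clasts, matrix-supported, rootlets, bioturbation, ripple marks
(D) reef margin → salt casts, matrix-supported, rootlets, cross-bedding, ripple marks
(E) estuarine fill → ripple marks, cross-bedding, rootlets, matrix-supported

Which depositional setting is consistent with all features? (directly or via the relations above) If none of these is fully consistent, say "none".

none

Testing each hypothesis:
(A) fluvial channel — fails on rootlets, matrix-supported, cross-bedding, bioturbation (predicts clast-supported, not matrix-supported)
(B) lacustrine delta — rootlets -; matrix-supported -; cross-bedding +; ripple marks -; bioturbation +
(C) deep marine turbidite — rootlets +; matrix-supported +; cross-bedding -; ripple marks +; bioturbation +
(D) reef margin — does not account for bioturbation
(E) estuarine fill — does not account for bioturbation
Every candidate fails on at least one observation.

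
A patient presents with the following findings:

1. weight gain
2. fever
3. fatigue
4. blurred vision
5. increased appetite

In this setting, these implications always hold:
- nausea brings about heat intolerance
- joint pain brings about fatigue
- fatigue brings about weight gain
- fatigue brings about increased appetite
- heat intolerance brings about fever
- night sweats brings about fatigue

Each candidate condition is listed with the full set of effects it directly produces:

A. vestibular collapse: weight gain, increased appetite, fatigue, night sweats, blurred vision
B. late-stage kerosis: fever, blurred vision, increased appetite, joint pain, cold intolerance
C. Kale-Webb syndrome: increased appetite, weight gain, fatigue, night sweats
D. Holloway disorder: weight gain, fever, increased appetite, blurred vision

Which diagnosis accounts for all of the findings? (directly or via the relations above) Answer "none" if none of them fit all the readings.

For each candidate, compare predicted effects to what was observed:
(A) vestibular collapse — weight gain match; fever miss; fatigue match; blurred vision match; increased appetite match
(B) late-stage kerosis — weight gain match (through joint pain → fatigue → weight gain); fever match; fatigue match (through joint pain → fatigue); blurred vision match; increased appetite match
(C) Kale-Webb syndrome — does not account for fever, blurred vision
(D) Holloway disorder — does not account for fatigue
(B) alone accounts for all the evidence.

B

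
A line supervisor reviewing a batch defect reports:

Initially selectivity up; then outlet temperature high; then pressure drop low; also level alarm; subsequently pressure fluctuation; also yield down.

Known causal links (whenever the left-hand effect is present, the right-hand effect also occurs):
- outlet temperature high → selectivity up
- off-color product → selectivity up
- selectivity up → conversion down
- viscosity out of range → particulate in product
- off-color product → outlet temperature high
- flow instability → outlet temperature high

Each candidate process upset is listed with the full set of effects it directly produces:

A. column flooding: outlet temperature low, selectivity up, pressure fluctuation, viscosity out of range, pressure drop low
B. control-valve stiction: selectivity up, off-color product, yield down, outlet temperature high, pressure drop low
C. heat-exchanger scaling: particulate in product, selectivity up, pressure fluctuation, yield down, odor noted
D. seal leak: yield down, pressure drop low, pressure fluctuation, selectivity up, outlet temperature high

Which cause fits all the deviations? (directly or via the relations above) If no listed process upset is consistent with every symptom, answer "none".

none

Per-candidate check:
(A) column flooding — selectivity up ✓; outlet temperature high ✗; pressure drop low ✓; level alarm ✗; pressure fluctuation ✓; yield down ✗
(B) control-valve stiction — selectivity up ✓; outlet temperature high ✓; pressure drop low ✓; level alarm ✗; pressure fluctuation ✗; yield down ✓
(C) heat-exchanger scaling — does not account for outlet temperature high, pressure drop low, level alarm
(D) seal leak — selectivity up ✓; outlet temperature high ✓; pressure drop low ✓; level alarm ✗; pressure fluctuation ✓; yield down ✓
None of the listed candidates fits everything.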